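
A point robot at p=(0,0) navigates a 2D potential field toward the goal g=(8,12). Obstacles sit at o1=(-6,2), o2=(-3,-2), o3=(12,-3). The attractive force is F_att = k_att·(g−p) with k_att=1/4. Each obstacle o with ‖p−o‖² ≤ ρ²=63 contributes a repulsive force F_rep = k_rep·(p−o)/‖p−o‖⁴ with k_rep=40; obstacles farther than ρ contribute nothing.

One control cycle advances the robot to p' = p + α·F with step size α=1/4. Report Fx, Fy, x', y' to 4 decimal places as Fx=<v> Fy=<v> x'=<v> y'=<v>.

Fx=2.8601 Fy=3.4234 x'=0.7150 y'=0.8558

F_att = 1/4·(g−p) = 1/4·(8,12) = (2.0000,3.0000)
o1: d²=40 ≤ ρ²=63; F_rep = 40·(6,-2)/40² = (0.1500,-0.0500)
o2: d²=13 ≤ ρ²=63; F_rep = 40·(3,2)/13² = (0.7101,0.4734)
o3: d²=153 > ρ²=63 → inactive
F = F_att + ΣF_rep = (2.8601,3.4234)
p' = p + 1/4·F = (0.7150,0.8558)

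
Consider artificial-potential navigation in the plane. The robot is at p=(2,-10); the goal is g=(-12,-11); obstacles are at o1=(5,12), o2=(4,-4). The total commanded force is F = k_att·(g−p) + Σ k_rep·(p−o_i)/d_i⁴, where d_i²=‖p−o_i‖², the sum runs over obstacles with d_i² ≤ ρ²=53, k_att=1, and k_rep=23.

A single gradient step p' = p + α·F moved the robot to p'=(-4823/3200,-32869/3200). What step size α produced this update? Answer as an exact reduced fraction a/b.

α = 1/4

F_att = 1·(g−p) = 1·(-14,-1) = (-14.0000,-1.0000)
o1: d²=493 > ρ²=53 → inactive
o2: d²=40 ≤ ρ²=53; F_rep = 23·(-2,-6)/40² = (-0.0288,-0.0862)
F = F_att + ΣF_rep = (-14.0288,-1.0862)
Δp = p'−p = (-3.5072,-0.2716); α = Δx/Fx = (-11223/3200) / (-11223/800) = 1/4
check: Δy/Fy = (-869/3200) / (-869/800) = 1/4 ✓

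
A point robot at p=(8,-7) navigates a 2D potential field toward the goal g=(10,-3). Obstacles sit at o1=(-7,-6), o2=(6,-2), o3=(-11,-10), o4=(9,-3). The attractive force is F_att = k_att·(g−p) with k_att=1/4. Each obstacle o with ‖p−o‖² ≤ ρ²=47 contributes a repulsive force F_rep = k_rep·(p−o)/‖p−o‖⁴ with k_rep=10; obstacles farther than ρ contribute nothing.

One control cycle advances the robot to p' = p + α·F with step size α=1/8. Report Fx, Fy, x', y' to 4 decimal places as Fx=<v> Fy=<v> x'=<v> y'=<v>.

Fx=0.4892 Fy=0.8021 x'=8.0611 y'=-6.8997

F_att = 1/4·(g−p) = 1/4·(2,4) = (0.5000,1.0000)
o1: d²=226 > ρ²=47 → inactive
o2: d²=29 ≤ ρ²=47; F_rep = 10·(2,-5)/29² = (0.0238,-0.0595)
o3: d²=370 > ρ²=47 → inactive
o4: d²=17 ≤ ρ²=47; F_rep = 10·(-1,-4)/17² = (-0.0346,-0.1384)
F = F_att + ΣF_rep = (0.4892,0.8021)
p' = p + 1/8·F = (8.0611,-6.8997)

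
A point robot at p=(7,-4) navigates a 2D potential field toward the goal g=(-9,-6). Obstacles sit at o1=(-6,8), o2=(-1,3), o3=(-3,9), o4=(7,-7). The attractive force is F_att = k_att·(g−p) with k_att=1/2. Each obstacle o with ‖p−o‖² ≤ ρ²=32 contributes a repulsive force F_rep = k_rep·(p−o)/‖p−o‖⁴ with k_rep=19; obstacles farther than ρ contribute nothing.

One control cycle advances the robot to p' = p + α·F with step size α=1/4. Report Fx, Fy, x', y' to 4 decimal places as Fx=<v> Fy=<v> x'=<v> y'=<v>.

Fx=-8.0000 Fy=-0.2963 x'=5.0000 y'=-4.0741

F_att = 1/2·(g−p) = 1/2·(-16,-2) = (-8.0000,-1.0000)
o1: d²=313 > ρ²=32 → inactive
o2: d²=113 > ρ²=32 → inactive
o3: d²=269 > ρ²=32 → inactive
o4: d²=9 ≤ ρ²=32; F_rep = 19·(0,3)/9² = (0.0000,0.7037)
F = F_att + ΣF_rep = (-8.0000,-0.2963)
p' = p + 1/4·F = (5.0000,-4.0741)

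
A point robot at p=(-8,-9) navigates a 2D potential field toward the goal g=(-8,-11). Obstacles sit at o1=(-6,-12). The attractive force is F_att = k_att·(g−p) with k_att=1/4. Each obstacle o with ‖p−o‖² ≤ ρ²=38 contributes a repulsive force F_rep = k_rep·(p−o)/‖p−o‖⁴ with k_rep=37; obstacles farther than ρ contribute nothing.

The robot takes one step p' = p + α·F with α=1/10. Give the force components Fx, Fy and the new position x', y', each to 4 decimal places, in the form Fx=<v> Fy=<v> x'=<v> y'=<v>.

Fx=-0.4379 Fy=0.1568 x'=-8.0438 y'=-8.9843

F_att = 1/4·(g−p) = 1/4·(0,-2) = (0.0000,-0.5000)
o1: d²=13 ≤ ρ²=38; F_rep = 37·(-2,3)/13² = (-0.4379,0.6568)
F = F_att + ΣF_rep = (-0.4379,0.1568)
p' = p + 1/10·F = (-8.0438,-8.9843)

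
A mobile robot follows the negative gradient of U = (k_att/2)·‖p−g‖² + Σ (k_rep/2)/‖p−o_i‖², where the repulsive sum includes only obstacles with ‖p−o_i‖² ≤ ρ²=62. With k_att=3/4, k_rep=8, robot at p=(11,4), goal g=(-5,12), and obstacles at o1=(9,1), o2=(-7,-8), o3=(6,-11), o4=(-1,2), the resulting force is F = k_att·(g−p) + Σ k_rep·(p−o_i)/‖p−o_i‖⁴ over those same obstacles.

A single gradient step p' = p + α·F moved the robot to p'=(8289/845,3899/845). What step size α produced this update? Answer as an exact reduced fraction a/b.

α = 1/10

F_att = 3/4·(g−p) = 3/4·(-16,8) = (-12.0000,6.0000)
o1: d²=13 ≤ ρ²=62; F_rep = 8·(2,3)/13² = (0.0947,0.1420)
o2: d²=468 > ρ²=62 → inactive
o3: d²=250 > ρ²=62 → inactive
o4: d²=148 > ρ²=62 → inactive
F = F_att + ΣF_rep = (-11.9053,6.1420)
Δp = p'−p = (-1.1905,0.6142); α = Δx/Fx = (-1006/845) / (-2012/169) = 1/10
check: Δy/Fy = (519/845) / (1038/169) = 1/10 ✓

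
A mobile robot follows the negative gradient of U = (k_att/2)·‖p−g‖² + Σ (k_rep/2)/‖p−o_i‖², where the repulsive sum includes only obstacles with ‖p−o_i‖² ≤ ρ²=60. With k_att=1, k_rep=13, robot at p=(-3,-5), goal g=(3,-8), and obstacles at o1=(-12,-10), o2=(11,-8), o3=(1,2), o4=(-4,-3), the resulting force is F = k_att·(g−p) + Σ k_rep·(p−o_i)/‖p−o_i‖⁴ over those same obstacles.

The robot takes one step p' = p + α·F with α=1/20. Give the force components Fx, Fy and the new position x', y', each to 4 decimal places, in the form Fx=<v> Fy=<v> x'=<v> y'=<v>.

F_att = 1·(g−p) = 1·(6,-3) = (6.0000,-3.0000)
o1: d²=106 > ρ²=60 → inactive
o2: d²=205 > ρ²=60 → inactive
o3: d²=65 > ρ²=60 → inactive
o4: d²=5 ≤ ρ²=60; F_rep = 13·(1,-2)/5² = (0.5200,-1.0400)
F = F_att + ΣF_rep = (6.5200,-4.0400)
p' = p + 1/20·F = (-2.6740,-5.2020)

Fx=6.5200 Fy=-4.0400 x'=-2.6740 y'=-5.2020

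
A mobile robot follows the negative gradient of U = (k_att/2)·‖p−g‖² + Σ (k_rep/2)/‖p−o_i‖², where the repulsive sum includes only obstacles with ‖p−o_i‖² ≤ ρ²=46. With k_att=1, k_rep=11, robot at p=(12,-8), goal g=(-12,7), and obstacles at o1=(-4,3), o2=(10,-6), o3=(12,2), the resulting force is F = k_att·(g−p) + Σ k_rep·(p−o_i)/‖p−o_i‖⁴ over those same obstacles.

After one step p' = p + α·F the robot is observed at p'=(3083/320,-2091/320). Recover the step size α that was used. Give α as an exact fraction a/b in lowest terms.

F_att = 1·(g−p) = 1·(-24,15) = (-24.0000,15.0000)
o1: d²=377 > ρ²=46 → inactive
o2: d²=8 ≤ ρ²=46; F_rep = 11·(2,-2)/8² = (0.3438,-0.3438)
o3: d²=100 > ρ²=46 → inactive
F = F_att + ΣF_rep = (-23.6562,14.6562)
Δp = p'−p = (-2.3656,1.4656); α = Δx/Fx = (-757/320) / (-757/32) = 1/10
check: Δy/Fy = (469/320) / (469/32) = 1/10 ✓

α = 1/10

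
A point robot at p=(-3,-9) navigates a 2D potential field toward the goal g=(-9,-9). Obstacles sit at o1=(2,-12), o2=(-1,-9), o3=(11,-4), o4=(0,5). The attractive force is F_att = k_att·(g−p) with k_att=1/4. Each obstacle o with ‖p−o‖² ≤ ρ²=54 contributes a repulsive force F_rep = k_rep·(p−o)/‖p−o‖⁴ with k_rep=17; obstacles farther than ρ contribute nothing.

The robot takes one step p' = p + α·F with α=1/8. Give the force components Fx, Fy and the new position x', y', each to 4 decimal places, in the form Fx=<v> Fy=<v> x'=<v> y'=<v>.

F_att = 1/4·(g−p) = 1/4·(-6,0) = (-1.5000,0.0000)
o1: d²=34 ≤ ρ²=54; F_rep = 17·(-5,3)/34² = (-0.0735,0.0441)
o2: d²=4 ≤ ρ²=54; F_rep = 17·(-2,0)/4² = (-2.1250,0.0000)
o3: d²=221 > ρ²=54 → inactive
o4: d²=205 > ρ²=54 → inactive
F = F_att + ΣF_rep = (-3.6985,0.0441)
p' = p + 1/8·F = (-3.4623,-8.9945)

Fx=-3.6985 Fy=0.0441 x'=-3.4623 y'=-8.9945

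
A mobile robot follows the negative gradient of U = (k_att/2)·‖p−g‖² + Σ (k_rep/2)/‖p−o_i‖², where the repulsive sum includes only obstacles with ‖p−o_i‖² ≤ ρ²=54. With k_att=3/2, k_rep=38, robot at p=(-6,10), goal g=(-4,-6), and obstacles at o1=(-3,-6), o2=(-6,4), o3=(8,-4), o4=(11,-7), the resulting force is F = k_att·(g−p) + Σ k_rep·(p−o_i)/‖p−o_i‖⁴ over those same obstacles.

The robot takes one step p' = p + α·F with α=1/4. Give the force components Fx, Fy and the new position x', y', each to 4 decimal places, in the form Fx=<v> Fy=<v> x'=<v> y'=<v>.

Fx=3.0000 Fy=-23.8241 x'=-5.2500 y'=4.0440

F_att = 3/2·(g−p) = 3/2·(2,-16) = (3.0000,-24.0000)
o1: d²=265 > ρ²=54 → inactive
o2: d²=36 ≤ ρ²=54; F_rep = 38·(0,6)/36² = (0.0000,0.1759)
o3: d²=392 > ρ²=54 → inactive
o4: d²=578 > ρ²=54 → inactive
F = F_att + ΣF_rep = (3.0000,-23.8241)
p' = p + 1/4·F = (-5.2500,4.0440)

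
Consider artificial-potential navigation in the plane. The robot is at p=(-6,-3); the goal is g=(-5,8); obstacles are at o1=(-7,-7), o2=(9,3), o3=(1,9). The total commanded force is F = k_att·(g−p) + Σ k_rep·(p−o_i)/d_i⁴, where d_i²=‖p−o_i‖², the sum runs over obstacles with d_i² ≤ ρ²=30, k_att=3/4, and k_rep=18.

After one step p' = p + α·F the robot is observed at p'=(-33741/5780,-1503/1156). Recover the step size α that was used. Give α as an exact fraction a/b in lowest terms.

α = 1/5

F_att = 3/4·(g−p) = 3/4·(1,11) = (0.7500,8.2500)
o1: d²=17 ≤ ρ²=30; F_rep = 18·(1,4)/17² = (0.0623,0.2491)
o2: d²=261 > ρ²=30 → inactive
o3: d²=193 > ρ²=30 → inactive
F = F_att + ΣF_rep = (0.8123,8.4991)
Δp = p'−p = (0.1625,1.6998); α = Δx/Fx = (939/5780) / (939/1156) = 1/5
check: Δy/Fy = (1965/1156) / (9825/1156) = 1/5 ✓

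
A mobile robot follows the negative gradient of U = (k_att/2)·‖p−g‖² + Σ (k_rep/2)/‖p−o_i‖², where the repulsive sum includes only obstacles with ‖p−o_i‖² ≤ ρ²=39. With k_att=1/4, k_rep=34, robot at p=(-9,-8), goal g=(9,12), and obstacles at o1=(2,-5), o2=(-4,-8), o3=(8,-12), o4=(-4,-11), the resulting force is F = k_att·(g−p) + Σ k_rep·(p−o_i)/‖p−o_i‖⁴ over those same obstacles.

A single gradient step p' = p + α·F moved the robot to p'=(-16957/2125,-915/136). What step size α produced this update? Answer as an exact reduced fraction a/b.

F_att = 1/4·(g−p) = 1/4·(18,20) = (4.5000,5.0000)
o1: d²=130 > ρ²=39 → inactive
o2: d²=25 ≤ ρ²=39; F_rep = 34·(-5,0)/25² = (-0.2720,0.0000)
o3: d²=305 > ρ²=39 → inactive
o4: d²=34 ≤ ρ²=39; F_rep = 34·(-5,3)/34² = (-0.1471,0.0882)
F = F_att + ΣF_rep = (4.0809,5.0882)
Δp = p'−p = (1.0202,1.2721); α = Δx/Fx = (2168/2125) / (8672/2125) = 1/4
check: Δy/Fy = (173/136) / (173/34) = 1/4 ✓

α = 1/4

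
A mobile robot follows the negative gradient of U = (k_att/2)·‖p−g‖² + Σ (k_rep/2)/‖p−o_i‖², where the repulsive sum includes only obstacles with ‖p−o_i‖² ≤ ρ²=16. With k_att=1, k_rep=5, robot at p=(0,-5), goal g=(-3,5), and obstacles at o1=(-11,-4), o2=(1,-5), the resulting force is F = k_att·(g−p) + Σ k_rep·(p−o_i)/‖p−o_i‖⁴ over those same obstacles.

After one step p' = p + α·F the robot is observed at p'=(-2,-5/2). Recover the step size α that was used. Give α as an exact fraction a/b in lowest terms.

α = 1/4

F_att = 1·(g−p) = 1·(-3,10) = (-3.0000,10.0000)
o1: d²=122 > ρ²=16 → inactive
o2: d²=1 ≤ ρ²=16; F_rep = 5·(-1,0)/1² = (-5.0000,0.0000)
F = F_att + ΣF_rep = (-8.0000,10.0000)
Δp = p'−p = (-2.0000,2.5000); α = Δx/Fx = (-2) / (-8) = 1/4
check: Δy/Fy = (5/2) / (10) = 1/4 ✓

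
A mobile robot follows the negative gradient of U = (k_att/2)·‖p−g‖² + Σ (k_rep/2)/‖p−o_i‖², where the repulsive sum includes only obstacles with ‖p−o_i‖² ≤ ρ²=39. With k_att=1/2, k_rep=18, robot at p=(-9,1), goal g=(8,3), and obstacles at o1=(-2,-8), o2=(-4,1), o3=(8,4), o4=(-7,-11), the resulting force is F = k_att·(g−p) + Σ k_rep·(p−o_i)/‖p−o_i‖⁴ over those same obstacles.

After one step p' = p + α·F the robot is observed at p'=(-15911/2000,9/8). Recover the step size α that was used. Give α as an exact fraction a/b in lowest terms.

F_att = 1/2·(g−p) = 1/2·(17,2) = (8.5000,1.0000)
o1: d²=130 > ρ²=39 → inactive
o2: d²=25 ≤ ρ²=39; F_rep = 18·(-5,0)/25² = (-0.1440,0.0000)
o3: d²=298 > ρ²=39 → inactive
o4: d²=148 > ρ²=39 → inactive
F = F_att + ΣF_rep = (8.3560,1.0000)
Δp = p'−p = (1.0445,0.1250); α = Δx/Fx = (2089/2000) / (2089/250) = 1/8
check: Δy/Fy = (1/8) / (1) = 1/8 ✓

α = 1/8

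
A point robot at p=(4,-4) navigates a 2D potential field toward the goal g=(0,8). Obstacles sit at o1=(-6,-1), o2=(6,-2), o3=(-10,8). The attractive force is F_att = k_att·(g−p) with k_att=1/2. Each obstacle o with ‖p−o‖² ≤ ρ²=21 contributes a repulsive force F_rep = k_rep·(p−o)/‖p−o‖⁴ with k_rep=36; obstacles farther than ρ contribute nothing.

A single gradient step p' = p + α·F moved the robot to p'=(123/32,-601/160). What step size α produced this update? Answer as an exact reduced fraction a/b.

F_att = 1/2·(g−p) = 1/2·(-4,12) = (-2.0000,6.0000)
o1: d²=109 > ρ²=21 → inactive
o2: d²=8 ≤ ρ²=21; F_rep = 36·(-2,-2)/8² = (-1.1250,-1.1250)
o3: d²=340 > ρ²=21 → inactive
F = F_att + ΣF_rep = (-3.1250,4.8750)
Δp = p'−p = (-0.1562,0.2437); α = Δx/Fx = (-5/32) / (-25/8) = 1/20
check: Δy/Fy = (39/160) / (39/8) = 1/20 ✓

α = 1/20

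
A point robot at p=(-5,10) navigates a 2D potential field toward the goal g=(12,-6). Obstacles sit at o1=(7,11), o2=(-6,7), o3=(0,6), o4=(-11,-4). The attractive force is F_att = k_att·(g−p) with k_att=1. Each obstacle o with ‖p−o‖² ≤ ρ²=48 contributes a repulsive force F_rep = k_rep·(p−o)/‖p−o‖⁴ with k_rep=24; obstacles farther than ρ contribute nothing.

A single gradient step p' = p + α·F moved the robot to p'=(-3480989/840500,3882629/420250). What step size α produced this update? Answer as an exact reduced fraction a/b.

α = 1/20

F_att = 1·(g−p) = 1·(17,-16) = (17.0000,-16.0000)
o1: d²=145 > ρ²=48 → inactive
o2: d²=10 ≤ ρ²=48; F_rep = 24·(1,3)/10² = (0.2400,0.7200)
o3: d²=41 ≤ ρ²=48; F_rep = 24·(-5,4)/41² = (-0.0714,0.0571)
o4: d²=232 > ρ²=48 → inactive
F = F_att + ΣF_rep = (17.1686,-15.2229)
Δp = p'−p = (0.8584,-0.7611); α = Δx/Fx = (721511/840500) / (721511/42025) = 1/20
check: Δy/Fy = (-319871/420250) / (-639742/42025) = 1/20 ✓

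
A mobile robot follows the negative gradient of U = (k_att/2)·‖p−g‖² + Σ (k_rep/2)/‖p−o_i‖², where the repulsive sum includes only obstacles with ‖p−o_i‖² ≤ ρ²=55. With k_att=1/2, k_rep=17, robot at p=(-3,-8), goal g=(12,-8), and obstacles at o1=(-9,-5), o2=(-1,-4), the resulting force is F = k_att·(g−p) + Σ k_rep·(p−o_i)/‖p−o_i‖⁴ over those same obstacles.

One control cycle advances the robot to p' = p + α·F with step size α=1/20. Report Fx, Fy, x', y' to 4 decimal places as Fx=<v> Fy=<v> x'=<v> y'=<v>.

Fx=7.4654 Fy=-0.1952 x'=-2.6267 y'=-8.0098

F_att = 1/2·(g−p) = 1/2·(15,0) = (7.5000,0.0000)
o1: d²=45 ≤ ρ²=55; F_rep = 17·(6,-3)/45² = (0.0504,-0.0252)
o2: d²=20 ≤ ρ²=55; F_rep = 17·(-2,-4)/20² = (-0.0850,-0.1700)
F = F_att + ΣF_rep = (7.4654,-0.1952)
p' = p + 1/20·F = (-2.6267,-8.0098)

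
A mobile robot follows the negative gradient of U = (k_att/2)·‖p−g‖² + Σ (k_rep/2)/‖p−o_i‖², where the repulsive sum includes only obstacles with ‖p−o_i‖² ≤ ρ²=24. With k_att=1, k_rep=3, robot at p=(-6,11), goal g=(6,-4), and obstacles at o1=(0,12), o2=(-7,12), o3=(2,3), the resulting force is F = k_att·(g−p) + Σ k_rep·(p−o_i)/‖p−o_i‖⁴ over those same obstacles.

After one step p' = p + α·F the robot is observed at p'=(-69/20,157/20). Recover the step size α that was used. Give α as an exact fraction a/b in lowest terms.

F_att = 1·(g−p) = 1·(12,-15) = (12.0000,-15.0000)
o1: d²=37 > ρ²=24 → inactive
o2: d²=2 ≤ ρ²=24; F_rep = 3·(1,-1)/2² = (0.7500,-0.7500)
o3: d²=128 > ρ²=24 → inactive
F = F_att + ΣF_rep = (12.7500,-15.7500)
Δp = p'−p = (2.5500,-3.1500); α = Δx/Fx = (51/20) / (51/4) = 1/5
check: Δy/Fy = (-63/20) / (-63/4) = 1/5 ✓

α = 1/5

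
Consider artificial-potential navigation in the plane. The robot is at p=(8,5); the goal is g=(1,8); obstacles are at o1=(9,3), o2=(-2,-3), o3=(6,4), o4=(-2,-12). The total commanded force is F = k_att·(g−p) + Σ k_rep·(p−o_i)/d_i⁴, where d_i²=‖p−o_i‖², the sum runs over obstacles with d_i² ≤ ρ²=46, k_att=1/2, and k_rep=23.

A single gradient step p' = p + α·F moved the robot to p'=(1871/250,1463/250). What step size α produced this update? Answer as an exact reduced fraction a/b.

α = 1/5

F_att = 1/2·(g−p) = 1/2·(-7,3) = (-3.5000,1.5000)
o1: d²=5 ≤ ρ²=46; F_rep = 23·(-1,2)/5² = (-0.9200,1.8400)
o2: d²=164 > ρ²=46 → inactive
o3: d²=5 ≤ ρ²=46; F_rep = 23·(2,1)/5² = (1.8400,0.9200)
o4: d²=389 > ρ²=46 → inactive
F = F_att + ΣF_rep = (-2.5800,4.2600)
Δp = p'−p = (-0.5160,0.8520); α = Δx/Fx = (-129/250) / (-129/50) = 1/5
check: Δy/Fy = (213/250) / (213/50) = 1/5 ✓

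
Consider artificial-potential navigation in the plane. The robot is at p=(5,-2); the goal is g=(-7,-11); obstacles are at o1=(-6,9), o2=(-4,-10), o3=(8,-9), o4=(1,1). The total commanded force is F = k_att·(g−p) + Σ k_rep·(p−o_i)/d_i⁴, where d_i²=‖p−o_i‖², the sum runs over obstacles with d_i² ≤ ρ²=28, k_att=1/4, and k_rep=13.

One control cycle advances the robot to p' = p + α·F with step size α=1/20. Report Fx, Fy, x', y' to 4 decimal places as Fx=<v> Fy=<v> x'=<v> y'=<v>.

Fx=-2.9168 Fy=-2.3124 x'=4.8542 y'=-2.1156

F_att = 1/4·(g−p) = 1/4·(-12,-9) = (-3.0000,-2.2500)
o1: d²=242 > ρ²=28 → inactive
o2: d²=145 > ρ²=28 → inactive
o3: d²=58 > ρ²=28 → inactive
o4: d²=25 ≤ ρ²=28; F_rep = 13·(4,-3)/25² = (0.0832,-0.0624)
F = F_att + ΣF_rep = (-2.9168,-2.3124)
p' = p + 1/20·F = (4.8542,-2.1156)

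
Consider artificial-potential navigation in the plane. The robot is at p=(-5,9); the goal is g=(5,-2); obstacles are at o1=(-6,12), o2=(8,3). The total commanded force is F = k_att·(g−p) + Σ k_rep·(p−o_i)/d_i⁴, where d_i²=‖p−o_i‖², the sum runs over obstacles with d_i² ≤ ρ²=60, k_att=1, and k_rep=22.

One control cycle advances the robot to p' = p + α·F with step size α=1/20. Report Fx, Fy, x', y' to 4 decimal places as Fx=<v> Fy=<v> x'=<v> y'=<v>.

F_att = 1·(g−p) = 1·(10,-11) = (10.0000,-11.0000)
o1: d²=10 ≤ ρ²=60; F_rep = 22·(1,-3)/10² = (0.2200,-0.6600)
o2: d²=205 > ρ²=60 → inactive
F = F_att + ΣF_rep = (10.2200,-11.6600)
p' = p + 1/20·F = (-4.4890,8.4170)

Fx=10.2200 Fy=-11.6600 x'=-4.4890 y'=8.4170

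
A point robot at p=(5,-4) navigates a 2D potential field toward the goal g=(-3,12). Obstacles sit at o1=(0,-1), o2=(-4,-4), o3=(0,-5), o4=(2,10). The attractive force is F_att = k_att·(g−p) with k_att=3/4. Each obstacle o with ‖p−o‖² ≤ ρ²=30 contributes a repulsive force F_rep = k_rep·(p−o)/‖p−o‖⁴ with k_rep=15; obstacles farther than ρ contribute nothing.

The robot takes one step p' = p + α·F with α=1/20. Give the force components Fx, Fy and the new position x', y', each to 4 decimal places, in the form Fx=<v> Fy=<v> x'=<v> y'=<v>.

F_att = 3/4·(g−p) = 3/4·(-8,16) = (-6.0000,12.0000)
o1: d²=34 > ρ²=30 → inactive
o2: d²=81 > ρ²=30 → inactive
o3: d²=26 ≤ ρ²=30; F_rep = 15·(5,1)/26² = (0.1109,0.0222)
o4: d²=205 > ρ²=30 → inactive
F = F_att + ΣF_rep = (-5.8891,12.0222)
p' = p + 1/20·F = (4.7055,-3.3989)

Fx=-5.8891 Fy=12.0222 x'=4.7055 y'=-3.3989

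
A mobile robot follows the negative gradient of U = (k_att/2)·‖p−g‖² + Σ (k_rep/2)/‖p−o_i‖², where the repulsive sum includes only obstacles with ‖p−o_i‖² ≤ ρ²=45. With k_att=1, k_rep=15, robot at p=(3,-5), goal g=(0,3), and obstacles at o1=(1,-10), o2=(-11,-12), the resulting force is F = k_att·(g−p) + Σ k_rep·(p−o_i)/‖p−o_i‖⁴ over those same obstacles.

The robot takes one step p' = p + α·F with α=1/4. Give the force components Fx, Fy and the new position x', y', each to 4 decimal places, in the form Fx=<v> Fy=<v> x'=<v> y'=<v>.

Fx=-2.9643 Fy=8.0892 x'=2.2589 y'=-2.9777

F_att = 1·(g−p) = 1·(-3,8) = (-3.0000,8.0000)
o1: d²=29 ≤ ρ²=45; F_rep = 15·(2,5)/29² = (0.0357,0.0892)
o2: d²=245 > ρ²=45 → inactive
F = F_att + ΣF_rep = (-2.9643,8.0892)
p' = p + 1/4·F = (2.2589,-2.9777)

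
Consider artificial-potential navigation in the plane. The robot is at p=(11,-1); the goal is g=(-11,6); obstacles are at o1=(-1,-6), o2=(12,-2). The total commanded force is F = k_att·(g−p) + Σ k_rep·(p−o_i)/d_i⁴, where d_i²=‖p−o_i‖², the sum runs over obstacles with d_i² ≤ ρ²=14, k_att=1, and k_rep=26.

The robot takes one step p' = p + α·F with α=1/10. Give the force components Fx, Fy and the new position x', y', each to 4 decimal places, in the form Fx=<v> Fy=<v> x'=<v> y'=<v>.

F_att = 1·(g−p) = 1·(-22,7) = (-22.0000,7.0000)
o1: d²=169 > ρ²=14 → inactive
o2: d²=2 ≤ ρ²=14; F_rep = 26·(-1,1)/2² = (-6.5000,6.5000)
F = F_att + ΣF_rep = (-28.5000,13.5000)
p' = p + 1/10·F = (8.1500,0.3500)

Fx=-28.5000 Fy=13.5000 x'=8.1500 y'=0.3500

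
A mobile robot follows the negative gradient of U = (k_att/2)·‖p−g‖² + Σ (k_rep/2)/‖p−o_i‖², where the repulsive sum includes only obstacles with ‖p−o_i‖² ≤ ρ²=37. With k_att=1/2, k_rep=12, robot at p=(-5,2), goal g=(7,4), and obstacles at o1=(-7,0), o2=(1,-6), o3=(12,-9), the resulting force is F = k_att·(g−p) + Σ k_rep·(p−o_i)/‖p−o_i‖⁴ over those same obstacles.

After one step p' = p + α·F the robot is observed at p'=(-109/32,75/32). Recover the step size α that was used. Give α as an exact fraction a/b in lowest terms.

F_att = 1/2·(g−p) = 1/2·(12,2) = (6.0000,1.0000)
o1: d²=8 ≤ ρ²=37; F_rep = 12·(2,2)/8² = (0.3750,0.3750)
o2: d²=100 > ρ²=37 → inactive
o3: d²=410 > ρ²=37 → inactive
F = F_att + ΣF_rep = (6.3750,1.3750)
Δp = p'−p = (1.5938,0.3438); α = Δx/Fx = (51/32) / (51/8) = 1/4
check: Δy/Fy = (11/32) / (11/8) = 1/4 ✓

α = 1/4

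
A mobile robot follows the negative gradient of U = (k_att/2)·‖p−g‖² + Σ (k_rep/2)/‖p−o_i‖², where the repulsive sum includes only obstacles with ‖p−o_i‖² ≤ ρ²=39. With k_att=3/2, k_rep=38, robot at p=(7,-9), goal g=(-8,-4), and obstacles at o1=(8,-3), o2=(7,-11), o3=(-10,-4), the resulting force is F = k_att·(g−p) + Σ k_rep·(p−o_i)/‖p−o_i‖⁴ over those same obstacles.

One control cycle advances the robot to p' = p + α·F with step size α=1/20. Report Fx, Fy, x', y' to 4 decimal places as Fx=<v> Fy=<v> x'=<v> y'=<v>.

F_att = 3/2·(g−p) = 3/2·(-15,5) = (-22.5000,7.5000)
o1: d²=37 ≤ ρ²=39; F_rep = 38·(-1,-6)/37² = (-0.0278,-0.1665)
o2: d²=4 ≤ ρ²=39; F_rep = 38·(0,2)/4² = (0.0000,4.7500)
o3: d²=314 > ρ²=39 → inactive
F = F_att + ΣF_rep = (-22.5278,12.0835)
p' = p + 1/20·F = (5.8736,-8.3958)

Fx=-22.5278 Fy=12.0835 x'=5.8736 y'=-8.3958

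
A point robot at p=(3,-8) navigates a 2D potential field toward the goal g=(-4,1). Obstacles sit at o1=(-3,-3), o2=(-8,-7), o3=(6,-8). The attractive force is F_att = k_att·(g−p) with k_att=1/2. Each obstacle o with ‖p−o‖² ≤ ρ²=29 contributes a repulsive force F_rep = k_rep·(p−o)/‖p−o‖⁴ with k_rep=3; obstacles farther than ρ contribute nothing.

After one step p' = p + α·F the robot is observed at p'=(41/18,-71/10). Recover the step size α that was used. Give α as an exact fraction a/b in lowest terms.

α = 1/5

F_att = 1/2·(g−p) = 1/2·(-7,9) = (-3.5000,4.5000)
o1: d²=61 > ρ²=29 → inactive
o2: d²=122 > ρ²=29 → inactive
o3: d²=9 ≤ ρ²=29; F_rep = 3·(-3,0)/9² = (-0.1111,0.0000)
F = F_att + ΣF_rep = (-3.6111,4.5000)
Δp = p'−p = (-0.7222,0.9000); α = Δx/Fx = (-13/18) / (-65/18) = 1/5
check: Δy/Fy = (9/10) / (9/2) = 1/5 ✓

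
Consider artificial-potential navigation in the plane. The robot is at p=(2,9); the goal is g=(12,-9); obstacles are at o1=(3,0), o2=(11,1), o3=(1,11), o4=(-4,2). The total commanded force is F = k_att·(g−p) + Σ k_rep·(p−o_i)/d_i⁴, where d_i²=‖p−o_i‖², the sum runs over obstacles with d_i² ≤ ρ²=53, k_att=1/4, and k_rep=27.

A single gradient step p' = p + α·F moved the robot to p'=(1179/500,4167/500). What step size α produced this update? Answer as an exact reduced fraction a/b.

α = 1/10

F_att = 1/4·(g−p) = 1/4·(10,-18) = (2.5000,-4.5000)
o1: d²=82 > ρ²=53 → inactive
o2: d²=145 > ρ²=53 → inactive
o3: d²=5 ≤ ρ²=53; F_rep = 27·(1,-2)/5² = (1.0800,-2.1600)
o4: d²=85 > ρ²=53 → inactive
F = F_att + ΣF_rep = (3.5800,-6.6600)
Δp = p'−p = (0.3580,-0.6660); α = Δx/Fx = (179/500) / (179/50) = 1/10
check: Δy/Fy = (-333/500) / (-333/50) = 1/10 ✓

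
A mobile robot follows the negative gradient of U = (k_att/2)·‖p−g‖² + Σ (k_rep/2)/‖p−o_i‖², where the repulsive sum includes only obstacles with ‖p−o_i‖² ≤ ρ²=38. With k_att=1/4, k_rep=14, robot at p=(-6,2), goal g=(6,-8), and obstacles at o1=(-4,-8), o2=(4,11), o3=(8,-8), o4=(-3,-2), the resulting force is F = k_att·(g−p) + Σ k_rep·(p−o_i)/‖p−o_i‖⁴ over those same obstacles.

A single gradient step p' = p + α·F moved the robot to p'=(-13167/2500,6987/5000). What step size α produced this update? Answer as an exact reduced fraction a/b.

F_att = 1/4·(g−p) = 1/4·(12,-10) = (3.0000,-2.5000)
o1: d²=104 > ρ²=38 → inactive
o2: d²=181 > ρ²=38 → inactive
o3: d²=296 > ρ²=38 → inactive
o4: d²=25 ≤ ρ²=38; F_rep = 14·(-3,4)/25² = (-0.0672,0.0896)
F = F_att + ΣF_rep = (2.9328,-2.4104)
Δp = p'−p = (0.7332,-0.6026); α = Δx/Fx = (1833/2500) / (1833/625) = 1/4
check: Δy/Fy = (-3013/5000) / (-3013/1250) = 1/4 ✓

α = 1/4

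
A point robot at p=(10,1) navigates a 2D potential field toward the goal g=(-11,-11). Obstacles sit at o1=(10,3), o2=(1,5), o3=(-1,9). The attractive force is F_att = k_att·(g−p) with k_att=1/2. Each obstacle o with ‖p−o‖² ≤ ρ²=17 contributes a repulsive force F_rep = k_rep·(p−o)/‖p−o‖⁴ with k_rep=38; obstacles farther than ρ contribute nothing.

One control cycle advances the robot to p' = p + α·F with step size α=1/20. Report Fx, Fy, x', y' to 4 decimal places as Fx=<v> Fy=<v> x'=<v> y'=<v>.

F_att = 1/2·(g−p) = 1/2·(-21,-12) = (-10.5000,-6.0000)
o1: d²=4 ≤ ρ²=17; F_rep = 38·(0,-2)/4² = (0.0000,-4.7500)
o2: d²=97 > ρ²=17 → inactive
o3: d²=185 > ρ²=17 → inactive
F = F_att + ΣF_rep = (-10.5000,-10.7500)
p' = p + 1/20·F = (9.4750,0.4625)

Fx=-10.5000 Fy=-10.7500 x'=9.4750 y'=0.4625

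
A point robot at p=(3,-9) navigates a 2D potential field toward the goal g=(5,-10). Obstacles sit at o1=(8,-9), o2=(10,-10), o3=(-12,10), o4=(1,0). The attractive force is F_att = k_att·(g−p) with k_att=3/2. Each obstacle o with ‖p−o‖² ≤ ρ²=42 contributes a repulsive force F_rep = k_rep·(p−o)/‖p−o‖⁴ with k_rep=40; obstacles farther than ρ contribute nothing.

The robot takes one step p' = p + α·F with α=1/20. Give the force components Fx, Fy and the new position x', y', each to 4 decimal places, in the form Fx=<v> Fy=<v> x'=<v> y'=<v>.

Fx=2.6800 Fy=-1.5000 x'=3.1340 y'=-9.0750

F_att = 3/2·(g−p) = 3/2·(2,-1) = (3.0000,-1.5000)
o1: d²=25 ≤ ρ²=42; F_rep = 40·(-5,0)/25² = (-0.3200,0.0000)
o2: d²=50 > ρ²=42 → inactive
o3: d²=586 > ρ²=42 → inactive
o4: d²=85 > ρ²=42 → inactive
F = F_att + ΣF_rep = (2.6800,-1.5000)
p' = p + 1/20·F = (3.1340,-9.0750)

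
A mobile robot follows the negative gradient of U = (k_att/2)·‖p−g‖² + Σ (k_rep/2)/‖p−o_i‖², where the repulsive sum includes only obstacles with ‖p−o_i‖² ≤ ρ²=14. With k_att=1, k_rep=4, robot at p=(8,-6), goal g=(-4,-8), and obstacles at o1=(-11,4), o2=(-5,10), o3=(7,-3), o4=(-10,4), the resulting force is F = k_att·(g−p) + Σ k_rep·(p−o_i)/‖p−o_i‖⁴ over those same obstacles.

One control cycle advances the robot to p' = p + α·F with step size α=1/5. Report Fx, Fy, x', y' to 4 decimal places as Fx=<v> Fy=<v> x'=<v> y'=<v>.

F_att = 1·(g−p) = 1·(-12,-2) = (-12.0000,-2.0000)
o1: d²=461 > ρ²=14 → inactive
o2: d²=425 > ρ²=14 → inactive
o3: d²=10 ≤ ρ²=14; F_rep = 4·(1,-3)/10² = (0.0400,-0.1200)
o4: d²=424 > ρ²=14 → inactive
F = F_att + ΣF_rep = (-11.9600,-2.1200)
p' = p + 1/5·F = (5.6080,-6.4240)

Fx=-11.9600 Fy=-2.1200 x'=5.6080 y'=-6.4240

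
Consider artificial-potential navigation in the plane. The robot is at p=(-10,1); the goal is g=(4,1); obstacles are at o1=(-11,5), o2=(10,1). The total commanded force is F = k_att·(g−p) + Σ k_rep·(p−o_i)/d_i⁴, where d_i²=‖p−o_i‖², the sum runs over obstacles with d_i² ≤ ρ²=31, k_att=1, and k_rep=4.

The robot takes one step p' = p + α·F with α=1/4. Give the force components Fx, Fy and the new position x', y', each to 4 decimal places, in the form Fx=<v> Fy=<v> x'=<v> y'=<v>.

Fx=14.0138 Fy=-0.0554 x'=-6.4965 y'=0.9862

F_att = 1·(g−p) = 1·(14,0) = (14.0000,0.0000)
o1: d²=17 ≤ ρ²=31; F_rep = 4·(1,-4)/17² = (0.0138,-0.0554)
o2: d²=400 > ρ²=31 → inactive
F = F_att + ΣF_rep = (14.0138,-0.0554)
p' = p + 1/4·F = (-6.4965,0.9862)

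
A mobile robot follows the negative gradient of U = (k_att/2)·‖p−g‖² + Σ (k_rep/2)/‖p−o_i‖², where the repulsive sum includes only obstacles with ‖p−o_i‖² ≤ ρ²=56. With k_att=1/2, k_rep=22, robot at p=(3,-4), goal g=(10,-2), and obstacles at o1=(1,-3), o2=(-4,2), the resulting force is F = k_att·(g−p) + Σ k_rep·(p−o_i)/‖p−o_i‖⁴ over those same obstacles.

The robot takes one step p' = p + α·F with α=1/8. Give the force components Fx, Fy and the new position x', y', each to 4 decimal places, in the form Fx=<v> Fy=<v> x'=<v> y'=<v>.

Fx=5.2600 Fy=0.1200 x'=3.6575 y'=-3.9850

F_att = 1/2·(g−p) = 1/2·(7,2) = (3.5000,1.0000)
o1: d²=5 ≤ ρ²=56; F_rep = 22·(2,-1)/5² = (1.7600,-0.8800)
o2: d²=85 > ρ²=56 → inactive
F = F_att + ΣF_rep = (5.2600,0.1200)
p' = p + 1/8·F = (3.6575,-3.9850)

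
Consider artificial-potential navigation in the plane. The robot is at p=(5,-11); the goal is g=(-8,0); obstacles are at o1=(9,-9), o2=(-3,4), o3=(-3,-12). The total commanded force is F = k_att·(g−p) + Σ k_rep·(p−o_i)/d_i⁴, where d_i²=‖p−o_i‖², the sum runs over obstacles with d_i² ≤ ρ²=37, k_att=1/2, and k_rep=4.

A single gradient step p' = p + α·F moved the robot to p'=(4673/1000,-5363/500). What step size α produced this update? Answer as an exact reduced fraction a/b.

α = 1/20

F_att = 1/2·(g−p) = 1/2·(-13,11) = (-6.5000,5.5000)
o1: d²=20 ≤ ρ²=37; F_rep = 4·(-4,-2)/20² = (-0.0400,-0.0200)
o2: d²=289 > ρ²=37 → inactive
o3: d²=65 > ρ²=37 → inactive
F = F_att + ΣF_rep = (-6.5400,5.4800)
Δp = p'−p = (-0.3270,0.2740); α = Δx/Fx = (-327/1000) / (-327/50) = 1/20
check: Δy/Fy = (137/500) / (137/25) = 1/20 ✓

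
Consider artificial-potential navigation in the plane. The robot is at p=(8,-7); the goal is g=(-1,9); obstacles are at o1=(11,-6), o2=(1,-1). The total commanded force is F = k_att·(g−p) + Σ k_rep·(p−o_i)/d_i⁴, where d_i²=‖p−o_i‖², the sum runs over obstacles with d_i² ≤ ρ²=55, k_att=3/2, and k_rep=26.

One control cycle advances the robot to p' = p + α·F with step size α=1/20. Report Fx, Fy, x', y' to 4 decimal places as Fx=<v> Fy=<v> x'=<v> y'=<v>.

F_att = 3/2·(g−p) = 3/2·(-9,16) = (-13.5000,24.0000)
o1: d²=10 ≤ ρ²=55; F_rep = 26·(-3,-1)/10² = (-0.7800,-0.2600)
o2: d²=85 > ρ²=55 → inactive
F = F_att + ΣF_rep = (-14.2800,23.7400)
p' = p + 1/20·F = (7.2860,-5.8130)

Fx=-14.2800 Fy=23.7400 x'=7.2860 y'=-5.8130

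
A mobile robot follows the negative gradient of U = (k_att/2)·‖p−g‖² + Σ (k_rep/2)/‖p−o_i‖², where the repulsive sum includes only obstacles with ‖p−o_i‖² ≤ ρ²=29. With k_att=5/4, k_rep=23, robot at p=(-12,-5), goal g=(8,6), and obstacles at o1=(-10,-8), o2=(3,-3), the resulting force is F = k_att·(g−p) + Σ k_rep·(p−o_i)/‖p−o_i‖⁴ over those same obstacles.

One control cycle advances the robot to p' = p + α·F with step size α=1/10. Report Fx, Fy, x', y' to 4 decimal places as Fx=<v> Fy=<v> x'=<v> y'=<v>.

Fx=24.7278 Fy=14.1583 x'=-9.5272 y'=-3.5842

F_att = 5/4·(g−p) = 5/4·(20,11) = (25.0000,13.7500)
o1: d²=13 ≤ ρ²=29; F_rep = 23·(-2,3)/13² = (-0.2722,0.4083)
o2: d²=229 > ρ²=29 → inactive
F = F_att + ΣF_rep = (24.7278,14.1583)
p' = p + 1/10·F = (-9.5272,-3.5842)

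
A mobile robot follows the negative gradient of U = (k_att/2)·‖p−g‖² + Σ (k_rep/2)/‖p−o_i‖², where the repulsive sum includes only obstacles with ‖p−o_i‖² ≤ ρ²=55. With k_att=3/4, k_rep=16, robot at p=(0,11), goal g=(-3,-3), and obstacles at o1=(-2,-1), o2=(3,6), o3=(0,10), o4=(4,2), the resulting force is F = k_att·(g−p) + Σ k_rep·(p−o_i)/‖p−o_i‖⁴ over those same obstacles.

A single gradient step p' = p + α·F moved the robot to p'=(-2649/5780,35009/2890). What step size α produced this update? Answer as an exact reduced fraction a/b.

F_att = 3/4·(g−p) = 3/4·(-3,-14) = (-2.2500,-10.5000)
o1: d²=148 > ρ²=55 → inactive
o2: d²=34 ≤ ρ²=55; F_rep = 16·(-3,5)/34² = (-0.0415,0.0692)
o3: d²=1 ≤ ρ²=55; F_rep = 16·(0,1)/1² = (0.0000,16.0000)
o4: d²=97 > ρ²=55 → inactive
F = F_att + ΣF_rep = (-2.2915,5.5692)
Δp = p'−p = (-0.4583,1.1138); α = Δx/Fx = (-2649/5780) / (-2649/1156) = 1/5
check: Δy/Fy = (3219/2890) / (3219/578) = 1/5 ✓

α = 1/5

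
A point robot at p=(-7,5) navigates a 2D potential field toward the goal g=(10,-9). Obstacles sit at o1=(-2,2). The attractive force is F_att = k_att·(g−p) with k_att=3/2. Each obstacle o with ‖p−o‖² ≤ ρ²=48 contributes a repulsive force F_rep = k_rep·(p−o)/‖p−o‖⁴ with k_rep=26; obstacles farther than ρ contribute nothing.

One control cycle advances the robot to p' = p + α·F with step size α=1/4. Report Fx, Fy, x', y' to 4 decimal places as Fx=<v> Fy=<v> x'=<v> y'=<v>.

Fx=25.3875 Fy=-20.9325 x'=-0.6531 y'=-0.2331

F_att = 3/2·(g−p) = 3/2·(17,-14) = (25.5000,-21.0000)
o1: d²=34 ≤ ρ²=48; F_rep = 26·(-5,3)/34² = (-0.1125,0.0675)
F = F_att + ΣF_rep = (25.3875,-20.9325)
p' = p + 1/4·F = (-0.6531,-0.2331)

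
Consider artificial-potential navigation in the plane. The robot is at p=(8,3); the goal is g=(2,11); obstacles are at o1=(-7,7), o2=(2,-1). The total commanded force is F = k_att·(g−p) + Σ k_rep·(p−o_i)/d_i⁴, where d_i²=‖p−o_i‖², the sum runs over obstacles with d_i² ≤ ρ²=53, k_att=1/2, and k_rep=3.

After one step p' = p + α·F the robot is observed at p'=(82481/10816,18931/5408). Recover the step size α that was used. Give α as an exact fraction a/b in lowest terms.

F_att = 1/2·(g−p) = 1/2·(-6,8) = (-3.0000,4.0000)
o1: d²=241 > ρ²=53 → inactive
o2: d²=52 ≤ ρ²=53; F_rep = 3·(6,4)/52² = (0.0067,0.0044)
F = F_att + ΣF_rep = (-2.9933,4.0044)
Δp = p'−p = (-0.3742,0.5006); α = Δx/Fx = (-4047/10816) / (-4047/1352) = 1/8
check: Δy/Fy = (2707/5408) / (2707/676) = 1/8 ✓

α = 1/8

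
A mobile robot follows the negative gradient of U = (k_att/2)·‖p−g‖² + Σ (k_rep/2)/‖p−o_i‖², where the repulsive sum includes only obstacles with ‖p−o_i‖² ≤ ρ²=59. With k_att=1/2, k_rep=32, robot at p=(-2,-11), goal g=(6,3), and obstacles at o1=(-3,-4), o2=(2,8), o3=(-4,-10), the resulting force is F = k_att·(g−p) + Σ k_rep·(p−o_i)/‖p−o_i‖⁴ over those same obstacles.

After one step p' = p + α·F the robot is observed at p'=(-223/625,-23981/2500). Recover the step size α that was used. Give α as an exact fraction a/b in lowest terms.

F_att = 1/2·(g−p) = 1/2·(8,14) = (4.0000,7.0000)
o1: d²=50 ≤ ρ²=59; F_rep = 32·(1,-7)/50² = (0.0128,-0.0896)
o2: d²=377 > ρ²=59 → inactive
o3: d²=5 ≤ ρ²=59; F_rep = 32·(2,-1)/5² = (2.5600,-1.2800)
F = F_att + ΣF_rep = (6.5728,5.6304)
Δp = p'−p = (1.6432,1.4076); α = Δx/Fx = (1027/625) / (4108/625) = 1/4
check: Δy/Fy = (3519/2500) / (3519/625) = 1/4 ✓

α = 1/4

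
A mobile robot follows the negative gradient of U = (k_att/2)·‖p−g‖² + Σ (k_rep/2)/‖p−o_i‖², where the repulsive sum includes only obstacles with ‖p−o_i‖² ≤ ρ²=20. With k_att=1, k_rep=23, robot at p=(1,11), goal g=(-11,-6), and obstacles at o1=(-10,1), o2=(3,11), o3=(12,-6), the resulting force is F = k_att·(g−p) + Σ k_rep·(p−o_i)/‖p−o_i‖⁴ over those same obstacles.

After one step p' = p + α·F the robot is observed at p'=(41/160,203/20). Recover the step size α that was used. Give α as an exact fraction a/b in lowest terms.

α = 1/20

F_att = 1·(g−p) = 1·(-12,-17) = (-12.0000,-17.0000)
o1: d²=221 > ρ²=20 → inactive
o2: d²=4 ≤ ρ²=20; F_rep = 23·(-2,0)/4² = (-2.8750,0.0000)
o3: d²=410 > ρ²=20 → inactive
F = F_att + ΣF_rep = (-14.8750,-17.0000)
Δp = p'−p = (-0.7438,-0.8500); α = Δx/Fx = (-119/160) / (-119/8) = 1/20
check: Δy/Fy = (-17/20) / (-17) = 1/20 ✓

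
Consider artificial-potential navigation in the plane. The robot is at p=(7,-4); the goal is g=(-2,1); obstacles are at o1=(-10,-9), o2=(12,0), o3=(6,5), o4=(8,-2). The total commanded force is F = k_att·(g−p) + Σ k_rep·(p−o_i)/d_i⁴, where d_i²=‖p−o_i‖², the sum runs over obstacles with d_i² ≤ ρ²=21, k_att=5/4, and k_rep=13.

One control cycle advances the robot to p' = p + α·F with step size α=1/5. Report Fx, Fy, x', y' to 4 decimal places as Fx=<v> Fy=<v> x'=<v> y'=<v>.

F_att = 5/4·(g−p) = 5/4·(-9,5) = (-11.2500,6.2500)
o1: d²=314 > ρ²=21 → inactive
o2: d²=41 > ρ²=21 → inactive
o3: d²=82 > ρ²=21 → inactive
o4: d²=5 ≤ ρ²=21; F_rep = 13·(-1,-2)/5² = (-0.5200,-1.0400)
F = F_att + ΣF_rep = (-11.7700,5.2100)
p' = p + 1/5·F = (4.6460,-2.9580)

Fx=-11.7700 Fy=5.2100 x'=4.6460 y'=-2.9580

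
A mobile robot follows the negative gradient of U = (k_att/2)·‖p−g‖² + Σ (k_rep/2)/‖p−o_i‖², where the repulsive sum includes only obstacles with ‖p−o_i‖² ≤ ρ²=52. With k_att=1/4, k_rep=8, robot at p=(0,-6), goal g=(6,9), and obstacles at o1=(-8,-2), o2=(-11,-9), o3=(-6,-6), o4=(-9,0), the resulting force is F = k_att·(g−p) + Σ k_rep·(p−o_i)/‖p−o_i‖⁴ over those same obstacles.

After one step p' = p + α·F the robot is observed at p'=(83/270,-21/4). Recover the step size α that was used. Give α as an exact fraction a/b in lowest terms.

α = 1/5

F_att = 1/4·(g−p) = 1/4·(6,15) = (1.5000,3.7500)
o1: d²=80 > ρ²=52 → inactive
o2: d²=130 > ρ²=52 → inactive
o3: d²=36 ≤ ρ²=52; F_rep = 8·(6,0)/36² = (0.0370,0.0000)
o4: d²=117 > ρ²=52 → inactive
F = F_att + ΣF_rep = (1.5370,3.7500)
Δp = p'−p = (0.3074,0.7500); α = Δx/Fx = (83/270) / (83/54) = 1/5
check: Δy/Fy = (3/4) / (15/4) = 1/5 ✓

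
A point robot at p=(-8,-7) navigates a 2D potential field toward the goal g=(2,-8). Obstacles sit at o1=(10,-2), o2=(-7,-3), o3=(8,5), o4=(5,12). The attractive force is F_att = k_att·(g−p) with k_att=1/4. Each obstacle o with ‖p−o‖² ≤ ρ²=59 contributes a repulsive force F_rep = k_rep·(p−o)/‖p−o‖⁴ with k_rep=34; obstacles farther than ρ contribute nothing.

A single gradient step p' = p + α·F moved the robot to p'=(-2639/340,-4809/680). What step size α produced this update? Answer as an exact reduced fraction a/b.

F_att = 1/4·(g−p) = 1/4·(10,-1) = (2.5000,-0.2500)
o1: d²=349 > ρ²=59 → inactive
o2: d²=17 ≤ ρ²=59; F_rep = 34·(-1,-4)/17² = (-0.1176,-0.4706)
o3: d²=400 > ρ²=59 → inactive
o4: d²=530 > ρ²=59 → inactive
F = F_att + ΣF_rep = (2.3824,-0.7206)
Δp = p'−p = (0.2382,-0.0721); α = Δx/Fx = (81/340) / (81/34) = 1/10
check: Δy/Fy = (-49/680) / (-49/68) = 1/10 ✓

α = 1/10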